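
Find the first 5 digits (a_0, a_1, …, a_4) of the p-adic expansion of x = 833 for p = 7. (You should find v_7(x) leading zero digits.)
(a_0, …, a_4) = (0, 0, 3, 2, 0)

v_7(833) = 2, so a_0 = ... = a_1 = 0. Factor out: x = 7^2 · u with u = 17 a unit in ℤ_7. Expand u iteratively via a_{v+i} = u_i mod 7, u_{i+1} = (u_i − a_{v+i})/7:
  u_0 = 17;  a_2 = 3;  u_1 = (u_0 − 3)/7 = 2
  u_1 = 2;  a_3 = 2;  u_2 = (u_1 − 2)/7 = 0
  u_2 = 0;  a_4 = 0;  u_3 = (u_2 − 0)/7 = 0
Digits: (0, 0, 3, 2, 0).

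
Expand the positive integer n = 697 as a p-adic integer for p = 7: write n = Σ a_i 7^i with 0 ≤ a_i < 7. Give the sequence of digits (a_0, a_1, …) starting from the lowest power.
(a_0, a_1, …) = (4, 1, 0, 2)

Repeated division by 7 gives the digits low-to-high: 697 = 4 + 1·7^1 + 2·7^3. Digit sequence: (4, 1, 0, 2).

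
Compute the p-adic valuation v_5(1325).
v_5(1325) = 2

v_5(n) is the largest exponent k such that 5^k divides n. Factor out: 1325 = 5^2 · 53. (Sign doesn't affect v_p.) So v_5(1325) = 2.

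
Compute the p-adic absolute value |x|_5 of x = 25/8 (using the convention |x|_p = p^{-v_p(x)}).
|25/8|_5 = 1/25

Step 1 — compute v_5(x) by factoring powers of 5 out of the numerator and denominator: v_5(25/8) = 2. Step 2 — apply |x|_p = p^{-v_p(x)} = 5^{-2} = 1/25.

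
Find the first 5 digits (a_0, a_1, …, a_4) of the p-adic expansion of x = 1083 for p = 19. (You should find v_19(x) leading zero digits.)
(a_0, …, a_4) = (0, 0, 3, 0, 0)

v_19(1083) = 2, so a_0 = ... = a_1 = 0. Factor out: x = 19^2 · u with u = 3 a unit in ℤ_19. Expand u iteratively via a_{v+i} = u_i mod 19, u_{i+1} = (u_i − a_{v+i})/19:
  u_0 = 3;  a_2 = 3;  u_1 = (u_0 − 3)/19 = 0
  u_1 = 0;  a_3 = 0;  u_2 = (u_1 − 0)/19 = 0
  u_2 = 0;  a_4 = 0;  u_3 = (u_2 − 0)/19 = 0
Digits: (0, 0, 3, 0, 0).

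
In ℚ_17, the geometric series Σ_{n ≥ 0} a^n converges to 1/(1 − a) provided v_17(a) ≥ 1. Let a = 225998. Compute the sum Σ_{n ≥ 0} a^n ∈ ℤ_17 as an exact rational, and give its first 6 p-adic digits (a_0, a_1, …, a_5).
Σ a^n = 1/(1 − a) = -1/225997;  first 6 digits = (1, 0, 0, 12, 2, 0)

v_17(a) = 3 ≥ 1, so the series converges in ℤ_17 to 1/(1 − a) = 1/(1 − 225998) = -1/225997. Expand this rational in ℤ_17: compute digits iteratively via d_i = x_i mod 17, x_{i+1} = (x_i − d_i)/17. The first 6 digits are (1, 0, 0, 12, 2, 0).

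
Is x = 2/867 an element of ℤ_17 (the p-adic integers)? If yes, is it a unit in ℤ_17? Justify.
x ∉ ℤ_17 (v_17(x) = -2 < 0)

ℤ_17 = {x ∈ ℚ_17 : v_17(x) ≥ 0} and ℤ_17^× = {x ∈ ℤ_17 : v_17(x) = 0}. Here v_17(2/867) = v_17(num) − v_17(den) = -2; compare against these criteria.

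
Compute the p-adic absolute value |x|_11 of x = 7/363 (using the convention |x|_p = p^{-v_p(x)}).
|7/363|_11 = 121

Step 1 — compute v_11(x) by factoring powers of 11 out of the numerator and denominator: v_11(7/363) = -2. Step 2 — apply |x|_p = p^{-v_p(x)} = 11^{2} = 121.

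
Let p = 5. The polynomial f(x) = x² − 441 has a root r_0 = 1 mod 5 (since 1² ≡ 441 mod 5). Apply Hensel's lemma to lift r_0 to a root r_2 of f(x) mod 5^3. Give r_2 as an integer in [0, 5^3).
r_2 = 21 (mod 125)

Hensel's recurrence: r_{i+1} = r_i − f(r_i)·(f′(r_i))^{-1} mod 5^{i+2}, with f′(x) = 2x. Iterate:
  r_0 = 1 (mod 5)
  r_1 = 21 (mod 25)
  r_2 = 21 (mod 125)
Final: r_2 = 21, and one checks f(r_2) ≡ 0 mod 5^3.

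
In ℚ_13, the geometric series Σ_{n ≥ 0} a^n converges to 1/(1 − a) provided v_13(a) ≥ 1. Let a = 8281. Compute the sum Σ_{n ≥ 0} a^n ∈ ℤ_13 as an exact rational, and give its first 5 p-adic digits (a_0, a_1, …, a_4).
Σ a^n = 1/(1 − a) = -1/8280;  first 5 digits = (1, 0, 10, 3, 9)

v_13(a) = 2 ≥ 1, so the series converges in ℤ_13 to 1/(1 − a) = 1/(1 − 8281) = -1/8280. Expand this rational in ℤ_13: compute digits iteratively via d_i = x_i mod 13, x_{i+1} = (x_i − d_i)/13. The first 5 digits are (1, 0, 10, 3, 9).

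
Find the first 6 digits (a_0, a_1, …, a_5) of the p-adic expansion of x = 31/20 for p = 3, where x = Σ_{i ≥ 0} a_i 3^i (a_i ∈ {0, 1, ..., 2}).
(a_0, …, a_5) = (2, 0, 1, 1, 0, 0)

v_3(31/20) = 0 (numerator and denominator both coprime to 3), so x ∈ ℤ_3^×. Compute digits iteratively via a_i = x_i mod 3, x_{i+1} = (x_i − a_i)/3, with x_0 = x:
  x_0 = 31/20;  a_0 = 2;  x_1 = (x_0 − 2)/3 = -3/20
  x_1 = -3/20;  a_1 = 0;  x_2 = (x_1 − 0)/3 = -1/20
  x_2 = -1/20;  a_2 = 1;  x_3 = (x_2 − 1)/3 = -7/20
  x_3 = -7/20;  a_3 = 1;  x_4 = (x_3 − 1)/3 = -9/20
  x_4 = -9/20;  a_4 = 0;  x_5 = (x_4 − 0)/3 = -3/20
  x_5 = -3/20;  a_5 = 0;  x_6 = (x_5 − 0)/3 = -1/20
Digits: (2, 0, 1, 1, 0, 0).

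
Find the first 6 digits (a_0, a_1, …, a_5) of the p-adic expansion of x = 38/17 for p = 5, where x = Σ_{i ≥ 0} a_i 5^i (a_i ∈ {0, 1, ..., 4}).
(a_0, …, a_5) = (4, 2, 1, 0, 2, 4)

v_5(38/17) = 0 (numerator and denominator both coprime to 5), so x ∈ ℤ_5^×. Compute digits iteratively via a_i = x_i mod 5, x_{i+1} = (x_i − a_i)/5, with x_0 = x:
  x_0 = 38/17;  a_0 = 4;  x_1 = (x_0 − 4)/5 = -6/17
  x_1 = -6/17;  a_1 = 2;  x_2 = (x_1 − 2)/5 = -8/17
  x_2 = -8/17;  a_2 = 1;  x_3 = (x_2 − 1)/5 = -5/17
  x_3 = -5/17;  a_3 = 0;  x_4 = (x_3 − 0)/5 = -1/17
  x_4 = -1/17;  a_4 = 2;  x_5 = (x_4 − 2)/5 = -7/17
  x_5 = -7/17;  a_5 = 4;  x_6 = (x_5 − 4)/5 = -15/17
Digits: (4, 2, 1, 0, 2, 4).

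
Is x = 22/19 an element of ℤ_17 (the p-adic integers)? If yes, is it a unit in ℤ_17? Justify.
x ∈ ℤ_17^× (unit); v_17(x) = 0

ℤ_17 = {x ∈ ℚ_17 : v_17(x) ≥ 0} and ℤ_17^× = {x ∈ ℤ_17 : v_17(x) = 0}. Here v_17(22/19) = v_17(num) − v_17(den) = 0; compare against these criteria.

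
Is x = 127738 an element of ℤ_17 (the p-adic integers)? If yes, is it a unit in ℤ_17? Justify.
x ∈ ℤ_17 but not a unit; v_17(x) = 3 > 0

ℤ_17 = {x ∈ ℚ_17 : v_17(x) ≥ 0} and ℤ_17^× = {x ∈ ℤ_17 : v_17(x) = 0}. Here v_17(127738) = v_17(num) − v_17(den) = 3; compare against these criteria.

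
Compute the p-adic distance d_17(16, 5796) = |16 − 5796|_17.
d_17(16, 5796) = 1/289

Step 1 — x − y = 16 − 5796 = -5780. Step 2 — v_17(-5780) = 2 (factor: -5780 = −(17^2 · 20); the sign does not affect v_p). Step 3 — |x − y|_17 = 17^{-2} = 1/289.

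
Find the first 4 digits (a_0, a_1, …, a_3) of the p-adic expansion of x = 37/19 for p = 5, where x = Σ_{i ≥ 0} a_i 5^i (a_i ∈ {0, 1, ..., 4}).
(a_0, …, a_3) = (3, 4, 1, 2)

v_5(37/19) = 0 (numerator and denominator both coprime to 5), so x ∈ ℤ_5^×. Compute digits iteratively via a_i = x_i mod 5, x_{i+1} = (x_i − a_i)/5, with x_0 = x:
  x_0 = 37/19;  a_0 = 3;  x_1 = (x_0 − 3)/5 = -4/19
  x_1 = -4/19;  a_1 = 4;  x_2 = (x_1 − 4)/5 = -16/19
  x_2 = -16/19;  a_2 = 1;  x_3 = (x_2 − 1)/5 = -7/19
  x_3 = -7/19;  a_3 = 2;  x_4 = (x_3 − 2)/5 = -9/19
Digits: (3, 4, 1, 2).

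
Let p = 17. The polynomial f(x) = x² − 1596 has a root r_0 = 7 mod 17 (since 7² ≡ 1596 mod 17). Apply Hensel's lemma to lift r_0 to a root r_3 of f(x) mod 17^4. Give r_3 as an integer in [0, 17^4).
r_3 = 4597 (mod 83521)

Hensel's recurrence: r_{i+1} = r_i − f(r_i)·(f′(r_i))^{-1} mod 17^{i+2}, with f′(x) = 2x. Iterate:
  r_0 = 7 (mod 17)
  r_1 = 262 (mod 289)
  r_2 = 4597 (mod 4913)
  r_3 = 4597 (mod 83521)
Final: r_3 = 4597, and one checks f(r_3) ≡ 0 mod 17^4.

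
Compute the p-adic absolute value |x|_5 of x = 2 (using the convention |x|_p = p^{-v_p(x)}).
|2|_5 = 1

Step 1 — compute v_5(x) by factoring powers of 5 out of the numerator and denominator: v_5(2) = 0. Step 2 — apply |x|_p = p^{-v_p(x)} = 5^{0} = 1.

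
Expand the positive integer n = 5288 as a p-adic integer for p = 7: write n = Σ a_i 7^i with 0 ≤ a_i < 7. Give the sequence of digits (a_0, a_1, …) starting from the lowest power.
(a_0, a_1, …) = (3, 6, 2, 1, 2)

Repeated division by 7 gives the digits low-to-high: 5288 = 3 + 6·7^1 + 2·7^2 + 1·7^3 + 2·7^4. Digit sequence: (3, 6, 2, 1, 2).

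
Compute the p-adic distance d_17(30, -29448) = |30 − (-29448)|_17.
d_17(30, -29448) = 1/4913

Step 1 — x − y = 30 − (-29448) = 29478. Step 2 — v_17(29478) = 3 (factor: 29478 = (17^3 · 6); the sign does not affect v_p). Step 3 — |x − y|_17 = 17^{-3} = 1/4913.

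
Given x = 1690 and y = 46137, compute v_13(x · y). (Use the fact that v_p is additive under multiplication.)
v_13(77971530) = 5

v_p(x) = 2 (factor: 1690 = 13^2 · 10); v_p(y) = 3 (factor: 46137 = 13^3 · 21). Additivity: v_p(xy) = v_p(x) + v_p(y) = 2 + 3 = 5. (Direct check: xy = 77971530 = 13^5 · (210).)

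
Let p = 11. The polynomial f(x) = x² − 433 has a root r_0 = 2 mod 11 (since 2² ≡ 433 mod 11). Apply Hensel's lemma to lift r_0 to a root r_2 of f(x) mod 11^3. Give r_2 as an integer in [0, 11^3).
r_2 = 1289 (mod 1331)

Hensel's recurrence: r_{i+1} = r_i − f(r_i)·(f′(r_i))^{-1} mod 11^{i+2}, with f′(x) = 2x. Iterate:
  r_0 = 2 (mod 11)
  r_1 = 79 (mod 121)
  r_2 = 1289 (mod 1331)
Final: r_2 = 1289, and one checks f(r_2) ≡ 0 mod 11^3.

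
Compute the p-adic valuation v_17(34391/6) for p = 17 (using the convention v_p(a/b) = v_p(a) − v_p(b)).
v_17(34391/6) = 3

Factor powers of 17 from the numerator and denominator of the reduced fraction: 34391 = 17^3 · 7 and 6 = 17^0 · 6. Apply v_p(a/b) = v_p(a) − v_p(b): v_17(34391/6) = 3 − 0 = 3.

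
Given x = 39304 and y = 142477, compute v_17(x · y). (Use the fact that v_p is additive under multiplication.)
v_17(5599916008) = 6

v_p(x) = 3 (factor: 39304 = 17^3 · 8); v_p(y) = 3 (factor: 142477 = 17^3 · 29). Additivity: v_p(xy) = v_p(x) + v_p(y) = 3 + 3 = 6. (Direct check: xy = 5599916008 = 17^6 · (232).)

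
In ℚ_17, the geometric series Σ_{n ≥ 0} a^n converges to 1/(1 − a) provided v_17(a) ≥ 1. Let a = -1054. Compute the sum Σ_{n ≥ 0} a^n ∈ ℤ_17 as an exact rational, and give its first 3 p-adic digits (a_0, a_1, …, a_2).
Σ a^n = 1/(1 − a) = 1/1055;  first 3 digits = (1, 6, 15)

v_17(a) = 1 ≥ 1, so the series converges in ℤ_17 to 1/(1 − a) = 1/(1 − (-1054)) = 1/1055. Expand this rational in ℤ_17: compute digits iteratively via d_i = x_i mod 17, x_{i+1} = (x_i − d_i)/17. The first 3 digits are (1, 6, 15).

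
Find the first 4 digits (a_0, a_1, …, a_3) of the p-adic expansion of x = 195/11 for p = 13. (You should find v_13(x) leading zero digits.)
(a_0, …, a_3) = (0, 12, 11, 5)

v_13(195/11) = 1, so a_0 = ... = a_0 = 0. Factor out: x = 13^1 · u with u = 15/11 a unit in ℤ_13. Expand u iteratively via a_{v+i} = u_i mod 13, u_{i+1} = (u_i − a_{v+i})/13:
  u_0 = 15/11;  a_1 = 12;  u_1 = (u_0 − 12)/13 = -9/11
  u_1 = -9/11;  a_2 = 11;  u_2 = (u_1 − 11)/13 = -10/11
  u_2 = -10/11;  a_3 = 5;  u_3 = (u_2 − 5)/13 = -5/11
Digits: (0, 12, 11, 5).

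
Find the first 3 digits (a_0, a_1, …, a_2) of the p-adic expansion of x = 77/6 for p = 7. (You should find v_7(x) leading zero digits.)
(a_0, …, a_2) = (0, 3, 1)

v_7(77/6) = 1, so a_0 = ... = a_0 = 0. Factor out: x = 7^1 · u with u = 11/6 a unit in ℤ_7. Expand u iteratively via a_{v+i} = u_i mod 7, u_{i+1} = (u_i − a_{v+i})/7:
  u_0 = 11/6;  a_1 = 3;  u_1 = (u_0 − 3)/7 = -1/6
  u_1 = -1/6;  a_2 = 1;  u_2 = (u_1 − 1)/7 = -1/6
Digits: (0, 3, 1).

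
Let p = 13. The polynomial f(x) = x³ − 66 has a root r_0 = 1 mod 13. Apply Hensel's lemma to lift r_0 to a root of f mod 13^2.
r_1 = 79 (mod 169)

Hensel: r_{i+1} = r_i − f(r_i)/f′(r_i) mod 13^{i+2}, where f′(x) = 3x². Iterate:
  r_0 = 1 (mod 13)
  r_1 = 79 (mod 169)
Final: r = 79 with f(r) ≡ 0 mod 13^2.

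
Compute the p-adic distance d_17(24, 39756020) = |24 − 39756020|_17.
d_17(24, 39756020) = 1/1419857

Step 1 — x − y = 24 − 39756020 = -39755996. Step 2 — v_17(-39755996) = 5 (factor: -39755996 = −(17^5 · 28); the sign does not affect v_p). Step 3 — |x − y|_17 = 17^{-5} = 1/1419857.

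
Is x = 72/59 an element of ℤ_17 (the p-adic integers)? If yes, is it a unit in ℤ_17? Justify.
x ∈ ℤ_17^× (unit); v_17(x) = 0

ℤ_17 = {x ∈ ℚ_17 : v_17(x) ≥ 0} and ℤ_17^× = {x ∈ ℤ_17 : v_17(x) = 0}. Here v_17(72/59) = v_17(num) − v_17(den) = 0; compare against these criteria.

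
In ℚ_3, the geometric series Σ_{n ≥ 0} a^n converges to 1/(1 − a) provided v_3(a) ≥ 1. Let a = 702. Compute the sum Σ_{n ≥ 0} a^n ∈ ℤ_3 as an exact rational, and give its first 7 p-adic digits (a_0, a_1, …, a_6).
Σ a^n = 1/(1 − a) = -1/701;  first 7 digits = (1, 0, 0, 2, 2, 2, 1)

v_3(a) = 3 ≥ 1, so the series converges in ℤ_3 to 1/(1 − a) = 1/(1 − 702) = -1/701. Expand this rational in ℤ_3: compute digits iteratively via d_i = x_i mod 3, x_{i+1} = (x_i − d_i)/3. The first 7 digits are (1, 0, 0, 2, 2, 2, 1).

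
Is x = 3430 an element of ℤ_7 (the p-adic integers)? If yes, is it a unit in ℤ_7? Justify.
x ∈ ℤ_7 but not a unit; v_7(x) = 3 > 0

ℤ_7 = {x ∈ ℚ_7 : v_7(x) ≥ 0} and ℤ_7^× = {x ∈ ℤ_7 : v_7(x) = 0}. Here v_7(3430) = v_7(num) − v_7(den) = 3; compare against these criteria.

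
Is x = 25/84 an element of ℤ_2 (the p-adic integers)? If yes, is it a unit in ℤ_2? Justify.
x ∉ ℤ_2 (v_2(x) = -2 < 0)

ℤ_2 = {x ∈ ℚ_2 : v_2(x) ≥ 0} and ℤ_2^× = {x ∈ ℤ_2 : v_2(x) = 0}. Here v_2(25/84) = v_2(num) − v_2(den) = -2; compare against these criteria.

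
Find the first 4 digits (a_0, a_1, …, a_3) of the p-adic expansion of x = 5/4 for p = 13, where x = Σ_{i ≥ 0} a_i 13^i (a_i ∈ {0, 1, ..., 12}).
(a_0, …, a_3) = (11, 9, 9, 9)

v_13(5/4) = 0 (numerator and denominator both coprime to 13), so x ∈ ℤ_13^×. Compute digits iteratively via a_i = x_i mod 13, x_{i+1} = (x_i − a_i)/13, with x_0 = x:
  x_0 = 5/4;  a_0 = 11;  x_1 = (x_0 − 11)/13 = -3/4
  x_1 = -3/4;  a_1 = 9;  x_2 = (x_1 − 9)/13 = -3/4
  x_2 = -3/4;  a_2 = 9;  x_3 = (x_2 − 9)/13 = -3/4
  x_3 = -3/4;  a_3 = 9;  x_4 = (x_3 − 9)/13 = -3/4
Digits: (11, 9, 9, 9).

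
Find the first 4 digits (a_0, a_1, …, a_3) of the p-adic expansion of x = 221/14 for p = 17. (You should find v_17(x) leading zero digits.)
(a_0, …, a_3) = (0, 7, 13, 15)

v_17(221/14) = 1, so a_0 = ... = a_0 = 0. Factor out: x = 17^1 · u with u = 13/14 a unit in ℤ_17. Expand u iteratively via a_{v+i} = u_i mod 17, u_{i+1} = (u_i − a_{v+i})/17:
  u_0 = 13/14;  a_1 = 7;  u_1 = (u_0 − 7)/17 = -5/14
  u_1 = -5/14;  a_2 = 13;  u_2 = (u_1 − 13)/17 = -11/14
  u_2 = -11/14;  a_3 = 15;  u_3 = (u_2 − 15)/17 = -13/14
Digits: (0, 7, 13, 15).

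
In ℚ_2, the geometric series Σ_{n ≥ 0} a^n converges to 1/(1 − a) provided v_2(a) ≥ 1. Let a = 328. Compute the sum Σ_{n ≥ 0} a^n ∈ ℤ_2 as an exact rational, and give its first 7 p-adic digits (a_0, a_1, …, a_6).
Σ a^n = 1/(1 − a) = -1/327;  first 7 digits = (1, 0, 0, 1, 0, 0, 0)

v_2(a) = 3 ≥ 1, so the series converges in ℤ_2 to 1/(1 − a) = 1/(1 − 328) = -1/327. Expand this rational in ℤ_2: compute digits iteratively via d_i = x_i mod 2, x_{i+1} = (x_i − d_i)/2. The first 7 digits are (1, 0, 0, 1, 0, 0, 0).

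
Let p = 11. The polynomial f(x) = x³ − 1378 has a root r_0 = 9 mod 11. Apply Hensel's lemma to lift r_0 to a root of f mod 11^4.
r_3 = 9612 (mod 14641)

Hensel: r_{i+1} = r_i − f(r_i)/f′(r_i) mod 11^{i+2}, where f′(x) = 3x². Iterate:
  r_0 = 9 (mod 11)
  r_1 = 53 (mod 121)
  r_2 = 295 (mod 1331)
  r_3 = 9612 (mod 14641)
Final: r = 9612 with f(r) ≡ 0 mod 11^4.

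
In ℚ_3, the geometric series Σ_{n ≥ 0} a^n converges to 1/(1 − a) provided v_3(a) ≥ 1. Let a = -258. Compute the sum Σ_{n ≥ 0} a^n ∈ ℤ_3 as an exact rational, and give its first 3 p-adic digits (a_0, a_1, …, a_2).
Σ a^n = 1/(1 − a) = 1/259;  first 3 digits = (1, 1, 2)

v_3(a) = 1 ≥ 1, so the series converges in ℤ_3 to 1/(1 − a) = 1/(1 − (-258)) = 1/259. Expand this rational in ℤ_3: compute digits iteratively via d_i = x_i mod 3, x_{i+1} = (x_i − d_i)/3. The first 3 digits are (1, 1, 2).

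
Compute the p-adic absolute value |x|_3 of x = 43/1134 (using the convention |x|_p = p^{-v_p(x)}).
|43/1134|_3 = 81

Step 1 — compute v_3(x) by factoring powers of 3 out of the numerator and denominator: v_3(43/1134) = -4. Step 2 — apply |x|_p = p^{-v_p(x)} = 3^{4} = 81.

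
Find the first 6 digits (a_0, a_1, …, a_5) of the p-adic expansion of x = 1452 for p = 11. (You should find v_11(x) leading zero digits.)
(a_0, …, a_5) = (0, 0, 1, 1, 0, 0)

v_11(1452) = 2, so a_0 = ... = a_1 = 0. Factor out: x = 11^2 · u with u = 12 a unit in ℤ_11. Expand u iteratively via a_{v+i} = u_i mod 11, u_{i+1} = (u_i − a_{v+i})/11:
  u_0 = 12;  a_2 = 1;  u_1 = (u_0 − 1)/11 = 1
  u_1 = 1;  a_3 = 1;  u_2 = (u_1 − 1)/11 = 0
  u_2 = 0;  a_4 = 0;  u_3 = (u_2 − 0)/11 = 0
  u_3 = 0;  a_5 = 0;  u_4 = (u_3 − 0)/11 = 0
Digits: (0, 0, 1, 1, 0, 0).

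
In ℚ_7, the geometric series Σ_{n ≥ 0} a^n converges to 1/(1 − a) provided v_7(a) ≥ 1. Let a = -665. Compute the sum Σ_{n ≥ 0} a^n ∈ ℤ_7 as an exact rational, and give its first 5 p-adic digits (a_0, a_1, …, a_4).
Σ a^n = 1/(1 − a) = 1/666;  first 5 digits = (1, 3, 2, 5, 2)

v_7(a) = 1 ≥ 1, so the series converges in ℤ_7 to 1/(1 − a) = 1/(1 − (-665)) = 1/666. Expand this rational in ℤ_7: compute digits iteratively via d_i = x_i mod 7, x_{i+1} = (x_i − d_i)/7. The first 5 digits are (1, 3, 2, 5, 2).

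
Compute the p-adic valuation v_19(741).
v_19(741) = 1

v_19(n) is the largest exponent k such that 19^k divides n. Factor out: 741 = 19^1 · 39. (Sign doesn't affect v_p.) So v_19(741) = 1.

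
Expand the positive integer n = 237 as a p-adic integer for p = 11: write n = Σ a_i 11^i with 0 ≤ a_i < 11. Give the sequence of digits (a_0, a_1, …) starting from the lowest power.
(a_0, a_1, …) = (6, 10, 1)

Repeated division by 11 gives the digits low-to-high: 237 = 6 + 10·11^1 + 1·11^2. Digit sequence: (6, 10, 1).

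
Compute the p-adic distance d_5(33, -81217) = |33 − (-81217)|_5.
d_5(33, -81217) = 1/3125

Step 1 — x − y = 33 − (-81217) = 81250. Step 2 — v_5(81250) = 5 (factor: 81250 = (5^5 · 26); the sign does not affect v_p). Step 3 — |x − y|_5 = 5^{-5} = 1/3125.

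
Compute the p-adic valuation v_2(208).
v_2(208) = 4

v_2(n) is the largest exponent k such that 2^k divides n. Factor out: 208 = 2^4 · 13. (Sign doesn't affect v_p.) So v_2(208) = 4.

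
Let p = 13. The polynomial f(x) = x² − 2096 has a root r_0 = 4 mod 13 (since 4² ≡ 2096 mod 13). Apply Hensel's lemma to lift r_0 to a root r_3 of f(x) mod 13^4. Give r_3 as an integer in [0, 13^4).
r_3 = 26966 (mod 28561)

Hensel's recurrence: r_{i+1} = r_i − f(r_i)·(f′(r_i))^{-1} mod 13^{i+2}, with f′(x) = 2x. Iterate:
  r_0 = 4 (mod 13)
  r_1 = 95 (mod 169)
  r_2 = 602 (mod 2197)
  r_3 = 26966 (mod 28561)
Final: r_3 = 26966, and one checks f(r_3) ≡ 0 mod 13^4.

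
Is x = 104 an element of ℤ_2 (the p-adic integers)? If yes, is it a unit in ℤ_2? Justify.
x ∈ ℤ_2 but not a unit; v_2(x) = 3 > 0

ℤ_2 = {x ∈ ℚ_2 : v_2(x) ≥ 0} and ℤ_2^× = {x ∈ ℤ_2 : v_2(x) = 0}. Here v_2(104) = v_2(num) − v_2(den) = 3; compare against these criteria.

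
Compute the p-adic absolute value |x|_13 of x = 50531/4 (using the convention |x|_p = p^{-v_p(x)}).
|50531/4|_13 = 1/2197

Step 1 — compute v_13(x) by factoring powers of 13 out of the numerator and denominator: v_13(50531/4) = 3. Step 2 — apply |x|_p = p^{-v_p(x)} = 13^{-3} = 1/2197.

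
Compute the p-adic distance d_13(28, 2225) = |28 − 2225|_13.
d_13(28, 2225) = 1/2197

Step 1 — x − y = 28 − 2225 = -2197. Step 2 — v_13(-2197) = 3 (factor: -2197 = −(13^3 · 1); the sign does not affect v_p). Step 3 — |x − y|_13 = 13^{-3} = 1/2197.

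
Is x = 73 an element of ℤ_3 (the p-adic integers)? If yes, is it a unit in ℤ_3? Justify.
x ∈ ℤ_3^× (unit); v_3(x) = 0

ℤ_3 = {x ∈ ℚ_3 : v_3(x) ≥ 0} and ℤ_3^× = {x ∈ ℤ_3 : v_3(x) = 0}. Here v_3(73) = v_3(num) − v_3(den) = 0; compare against these criteria.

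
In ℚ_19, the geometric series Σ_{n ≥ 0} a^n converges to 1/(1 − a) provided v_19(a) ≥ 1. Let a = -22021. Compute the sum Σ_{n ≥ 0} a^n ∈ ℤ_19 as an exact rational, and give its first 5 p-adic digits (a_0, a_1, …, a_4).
Σ a^n = 1/(1 − a) = 1/22022;  first 5 digits = (1, 0, 15, 15, 15)

v_19(a) = 2 ≥ 1, so the series converges in ℤ_19 to 1/(1 − a) = 1/(1 − (-22021)) = 1/22022. Expand this rational in ℤ_19: compute digits iteratively via d_i = x_i mod 19, x_{i+1} = (x_i − d_i)/19. The first 5 digits are (1, 0, 15, 15, 15).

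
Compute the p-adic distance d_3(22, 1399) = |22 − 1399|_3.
d_3(22, 1399) = 1/81

Step 1 — x − y = 22 − 1399 = -1377. Step 2 — v_3(-1377) = 4 (factor: -1377 = −(3^4 · 17); the sign does not affect v_p). Step 3 — |x − y|_3 = 3^{-4} = 1/81.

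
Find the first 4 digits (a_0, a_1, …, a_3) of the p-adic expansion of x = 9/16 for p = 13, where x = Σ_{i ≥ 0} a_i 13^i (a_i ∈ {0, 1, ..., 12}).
(a_0, …, a_3) = (3, 12, 8, 5)

v_13(9/16) = 0 (numerator and denominator both coprime to 13), so x ∈ ℤ_13^×. Compute digits iteratively via a_i = x_i mod 13, x_{i+1} = (x_i − a_i)/13, with x_0 = x:
  x_0 = 9/16;  a_0 = 3;  x_1 = (x_0 − 3)/13 = -3/16
  x_1 = -3/16;  a_1 = 12;  x_2 = (x_1 − 12)/13 = -15/16
  x_2 = -15/16;  a_2 = 8;  x_3 = (x_2 − 8)/13 = -11/16
  x_3 = -11/16;  a_3 = 5;  x_4 = (x_3 − 5)/13 = -7/16
Digits: (3, 12, 8, 5).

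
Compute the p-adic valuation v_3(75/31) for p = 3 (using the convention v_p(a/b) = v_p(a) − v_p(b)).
v_3(75/31) = 1

Factor powers of 3 from the numerator and denominator of the reduced fraction: 75 = 3^1 · 25 and 31 = 3^0 · 31. Apply v_p(a/b) = v_p(a) − v_p(b): v_3(75/31) = 1 − 0 = 1.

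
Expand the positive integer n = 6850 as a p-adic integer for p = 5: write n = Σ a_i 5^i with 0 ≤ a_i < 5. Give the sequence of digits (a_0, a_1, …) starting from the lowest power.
(a_0, a_1, …) = (0, 0, 4, 4, 0, 2)

Repeated division by 5 gives the digits low-to-high: 6850 = 4·5^2 + 4·5^3 + 2·5^5. Digit sequence: (0, 0, 4, 4, 0, 2).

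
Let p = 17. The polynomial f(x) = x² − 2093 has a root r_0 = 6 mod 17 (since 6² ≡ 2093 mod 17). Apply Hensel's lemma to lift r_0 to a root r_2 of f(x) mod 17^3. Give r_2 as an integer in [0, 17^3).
r_2 = 3236 (mod 4913)

Hensel's recurrence: r_{i+1} = r_i − f(r_i)·(f′(r_i))^{-1} mod 17^{i+2}, with f′(x) = 2x. Iterate:
  r_0 = 6 (mod 17)
  r_1 = 57 (mod 289)
  r_2 = 3236 (mod 4913)
Final: r_2 = 3236, and one checks f(r_2) ≡ 0 mod 17^3.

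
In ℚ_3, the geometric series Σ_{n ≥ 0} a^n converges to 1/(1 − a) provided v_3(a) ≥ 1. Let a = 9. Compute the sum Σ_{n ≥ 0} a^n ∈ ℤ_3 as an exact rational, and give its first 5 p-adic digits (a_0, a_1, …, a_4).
Σ a^n = 1/(1 − a) = -1/8;  first 5 digits = (1, 0, 1, 0, 1)

v_3(a) = 2 ≥ 1, so the series converges in ℤ_3 to 1/(1 − a) = 1/(1 − 9) = -1/8. Expand this rational in ℤ_3: compute digits iteratively via d_i = x_i mod 3, x_{i+1} = (x_i − d_i)/3. The first 5 digits are (1, 0, 1, 0, 1).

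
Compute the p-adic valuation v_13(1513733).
v_13(1513733) = 4

v_13(n) is the largest exponent k such that 13^k divides n. Factor out: 1513733 = 13^4 · 53. (Sign doesn't affect v_p.) So v_13(1513733) = 4.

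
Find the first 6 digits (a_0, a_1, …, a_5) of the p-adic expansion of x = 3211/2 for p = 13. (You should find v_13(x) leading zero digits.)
(a_0, …, a_5) = (0, 0, 3, 7, 6, 6)

v_13(3211/2) = 2, so a_0 = ... = a_1 = 0. Factor out: x = 13^2 · u with u = 19/2 a unit in ℤ_13. Expand u iteratively via a_{v+i} = u_i mod 13, u_{i+1} = (u_i − a_{v+i})/13:
  u_0 = 19/2;  a_2 = 3;  u_1 = (u_0 − 3)/13 = 1/2
  u_1 = 1/2;  a_3 = 7;  u_2 = (u_1 − 7)/13 = -1/2
  u_2 = -1/2;  a_4 = 6;  u_3 = (u_2 − 6)/13 = -1/2
  u_3 = -1/2;  a_5 = 6;  u_4 = (u_3 − 6)/13 = -1/2
Digits: (0, 0, 3, 7, 6, 6).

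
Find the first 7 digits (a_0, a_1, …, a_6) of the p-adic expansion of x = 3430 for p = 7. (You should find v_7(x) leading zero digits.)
(a_0, …, a_6) = (0, 0, 0, 3, 1, 0, 0)

v_7(3430) = 3, so a_0 = ... = a_2 = 0. Factor out: x = 7^3 · u with u = 10 a unit in ℤ_7. Expand u iteratively via a_{v+i} = u_i mod 7, u_{i+1} = (u_i − a_{v+i})/7:
  u_0 = 10;  a_3 = 3;  u_1 = (u_0 − 3)/7 = 1
  u_1 = 1;  a_4 = 1;  u_2 = (u_1 − 1)/7 = 0
  u_2 = 0;  a_5 = 0;  u_3 = (u_2 − 0)/7 = 0
  u_3 = 0;  a_6 = 0;  u_4 = (u_3 − 0)/7 = 0
Digits: (0, 0, 0, 3, 1, 0, 0).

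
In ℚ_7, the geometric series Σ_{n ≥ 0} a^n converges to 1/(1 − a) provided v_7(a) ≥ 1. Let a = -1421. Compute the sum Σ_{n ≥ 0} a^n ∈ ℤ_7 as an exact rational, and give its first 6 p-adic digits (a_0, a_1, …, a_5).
Σ a^n = 1/(1 − a) = 1/1422;  first 6 digits = (1, 0, 6, 2, 0, 1)

v_7(a) = 2 ≥ 1, so the series converges in ℤ_7 to 1/(1 − a) = 1/(1 − (-1421)) = 1/1422. Expand this rational in ℤ_7: compute digits iteratively via d_i = x_i mod 7, x_{i+1} = (x_i − d_i)/7. The first 6 digits are (1, 0, 6, 2, 0, 1).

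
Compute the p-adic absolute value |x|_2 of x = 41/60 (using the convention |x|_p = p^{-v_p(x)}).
|41/60|_2 = 4

Step 1 — compute v_2(x) by factoring powers of 2 out of the numerator and denominator: v_2(41/60) = -2. Step 2 — apply |x|_p = p^{-v_p(x)} = 2^{2} = 4.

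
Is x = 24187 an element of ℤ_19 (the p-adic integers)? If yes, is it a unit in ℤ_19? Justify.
x ∈ ℤ_19 but not a unit; v_19(x) = 2 > 0

ℤ_19 = {x ∈ ℚ_19 : v_19(x) ≥ 0} and ℤ_19^× = {x ∈ ℤ_19 : v_19(x) = 0}. Here v_19(24187) = v_19(num) − v_19(den) = 2; compare against these criteria.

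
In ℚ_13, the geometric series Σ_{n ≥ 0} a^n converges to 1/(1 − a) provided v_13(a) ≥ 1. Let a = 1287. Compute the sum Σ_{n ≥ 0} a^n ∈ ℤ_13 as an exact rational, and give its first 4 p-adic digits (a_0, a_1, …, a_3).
Σ a^n = 1/(1 − a) = -1/1286;  first 4 digits = (1, 8, 6, 5)

v_13(a) = 1 ≥ 1, so the series converges in ℤ_13 to 1/(1 − a) = 1/(1 − 1287) = -1/1286. Expand this rational in ℤ_13: compute digits iteratively via d_i = x_i mod 13, x_{i+1} = (x_i − d_i)/13. The first 4 digits are (1, 8, 6, 5).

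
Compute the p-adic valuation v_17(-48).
v_17(-48) = 0

v_17(n) is the largest exponent k such that 17^k divides n. Factor out: -48 = -17^0 · 48. (Sign doesn't affect v_p.) So v_17(-48) = 0.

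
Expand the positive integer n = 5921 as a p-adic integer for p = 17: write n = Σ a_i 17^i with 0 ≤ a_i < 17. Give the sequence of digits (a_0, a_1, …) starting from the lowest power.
(a_0, a_1, …) = (5, 8, 3, 1)

Repeated division by 17 gives the digits low-to-high: 5921 = 5 + 8·17^1 + 3·17^2 + 1·17^3. Digit sequence: (5, 8, 3, 1).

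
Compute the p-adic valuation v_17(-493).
v_17(-493) = 1

v_17(n) is the largest exponent k such that 17^k divides n. Factor out: -493 = -17^1 · 29. (Sign doesn't affect v_p.) So v_17(-493) = 1.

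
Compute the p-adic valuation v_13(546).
v_13(546) = 1

v_13(n) is the largest exponent k such that 13^k divides n. Factor out: 546 = 13^1 · 42. (Sign doesn't affect v_p.) So v_13(546) = 1.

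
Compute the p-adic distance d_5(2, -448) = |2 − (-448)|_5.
d_5(2, -448) = 1/25

Step 1 — x − y = 2 − (-448) = 450. Step 2 — v_5(450) = 2 (factor: 450 = (5^2 · 18); the sign does not affect v_p). Step 3 — |x − y|_5 = 5^{-2} = 1/25.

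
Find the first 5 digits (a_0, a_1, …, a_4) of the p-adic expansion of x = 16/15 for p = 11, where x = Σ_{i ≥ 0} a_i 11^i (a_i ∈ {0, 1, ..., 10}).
(a_0, …, a_4) = (4, 10, 2, 10, 2)

v_11(16/15) = 0 (numerator and denominator both coprime to 11), so x ∈ ℤ_11^×. Compute digits iteratively via a_i = x_i mod 11, x_{i+1} = (x_i − a_i)/11, with x_0 = x:
  x_0 = 16/15;  a_0 = 4;  x_1 = (x_0 − 4)/11 = -4/15
  x_1 = -4/15;  a_1 = 10;  x_2 = (x_1 − 10)/11 = -14/15
  x_2 = -14/15;  a_2 = 2;  x_3 = (x_2 − 2)/11 = -4/15
  x_3 = -4/15;  a_3 = 10;  x_4 = (x_3 − 10)/11 = -14/15
  x_4 = -14/15;  a_4 = 2;  x_5 = (x_4 − 2)/11 = -4/15
Digits: (4, 10, 2, 10, 2).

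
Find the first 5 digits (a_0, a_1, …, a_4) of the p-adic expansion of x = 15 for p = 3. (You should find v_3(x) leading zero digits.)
(a_0, …, a_4) = (0, 2, 1, 0, 0)

v_3(15) = 1, so a_0 = ... = a_0 = 0. Factor out: x = 3^1 · u with u = 5 a unit in ℤ_3. Expand u iteratively via a_{v+i} = u_i mod 3, u_{i+1} = (u_i − a_{v+i})/3:
  u_0 = 5;  a_1 = 2;  u_1 = (u_0 − 2)/3 = 1
  u_1 = 1;  a_2 = 1;  u_2 = (u_1 − 1)/3 = 0
  u_2 = 0;  a_3 = 0;  u_3 = (u_2 − 0)/3 = 0
  u_3 = 0;  a_4 = 0;  u_4 = (u_3 − 0)/3 = 0
Digits: (0, 2, 1, 0, 0).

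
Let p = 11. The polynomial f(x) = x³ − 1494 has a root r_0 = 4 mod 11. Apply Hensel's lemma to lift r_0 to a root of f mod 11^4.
r_3 = 9981 (mod 14641)

Hensel: r_{i+1} = r_i − f(r_i)/f′(r_i) mod 11^{i+2}, where f′(x) = 3x². Iterate:
  r_0 = 4 (mod 11)
  r_1 = 59 (mod 121)
  r_2 = 664 (mod 1331)
  r_3 = 9981 (mod 14641)
Final: r = 9981 with f(r) ≡ 0 mod 11^4.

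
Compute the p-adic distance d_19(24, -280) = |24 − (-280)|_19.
d_19(24, -280) = 1/19

Step 1 — x − y = 24 − (-280) = 304. Step 2 — v_19(304) = 1 (factor: 304 = (19^1 · 16); the sign does not affect v_p). Step 3 — |x − y|_19 = 19^{-1} = 1/19.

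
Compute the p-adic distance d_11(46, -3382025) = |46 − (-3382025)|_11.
d_11(46, -3382025) = 1/161051

Step 1 — x − y = 46 − (-3382025) = 3382071. Step 2 — v_11(3382071) = 5 (factor: 3382071 = (11^5 · 21); the sign does not affect v_p). Step 3 — |x − y|_11 = 11^{-5} = 1/161051.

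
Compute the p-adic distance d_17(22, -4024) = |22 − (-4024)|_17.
d_17(22, -4024) = 1/289

Step 1 — x − y = 22 − (-4024) = 4046. Step 2 — v_17(4046) = 2 (factor: 4046 = (17^2 · 14); the sign does not affect v_p). Step 3 — |x − y|_17 = 17^{-2} = 1/289.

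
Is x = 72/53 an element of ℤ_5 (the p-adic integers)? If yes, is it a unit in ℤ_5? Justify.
x ∈ ℤ_5^× (unit); v_5(x) = 0

ℤ_5 = {x ∈ ℚ_5 : v_5(x) ≥ 0} and ℤ_5^× = {x ∈ ℤ_5 : v_5(x) = 0}. Here v_5(72/53) = v_5(num) − v_5(den) = 0; compare against these criteria.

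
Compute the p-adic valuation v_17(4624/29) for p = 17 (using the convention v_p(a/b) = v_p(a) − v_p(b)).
v_17(4624/29) = 2

Factor powers of 17 from the numerator and denominator of the reduced fraction: 4624 = 17^2 · 16 and 29 = 17^0 · 29. Apply v_p(a/b) = v_p(a) − v_p(b): v_17(4624/29) = 2 − 0 = 2.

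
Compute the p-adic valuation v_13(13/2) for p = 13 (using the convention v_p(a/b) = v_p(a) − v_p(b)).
v_13(13/2) = 1

Factor powers of 13 from the numerator and denominator of the reduced fraction: 13 = 13^1 · 1 and 2 = 13^0 · 2. Apply v_p(a/b) = v_p(a) − v_p(b): v_13(13/2) = 1 − 0 = 1.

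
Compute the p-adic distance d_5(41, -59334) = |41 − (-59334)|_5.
d_5(41, -59334) = 1/3125

Step 1 — x − y = 41 − (-59334) = 59375. Step 2 — v_5(59375) = 5 (factor: 59375 = (5^5 · 19); the sign does not affect v_p). Step 3 — |x − y|_5 = 5^{-5} = 1/3125.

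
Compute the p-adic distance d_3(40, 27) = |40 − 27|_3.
d_3(40, 27) = 1

Step 1 — x − y = 40 − 27 = 13. Step 2 — v_3(13) = 0 (factor: 13 = (3^0 · 13); the sign does not affect v_p). Step 3 — |x − y|_3 = 3^{0} = 1.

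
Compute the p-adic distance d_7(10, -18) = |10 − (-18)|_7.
d_7(10, -18) = 1/7

Step 1 — x − y = 10 − (-18) = 28. Step 2 — v_7(28) = 1 (factor: 28 = (7^1 · 4); the sign does not affect v_p). Step 3 — |x − y|_7 = 7^{-1} = 1/7.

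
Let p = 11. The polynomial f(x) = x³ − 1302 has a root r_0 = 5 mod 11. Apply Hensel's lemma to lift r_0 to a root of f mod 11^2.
r_1 = 82 (mod 121)

Hensel: r_{i+1} = r_i − f(r_i)/f′(r_i) mod 11^{i+2}, where f′(x) = 3x². Iterate:
  r_0 = 5 (mod 11)
  r_1 = 82 (mod 121)
Final: r = 82 with f(r) ≡ 0 mod 11^2.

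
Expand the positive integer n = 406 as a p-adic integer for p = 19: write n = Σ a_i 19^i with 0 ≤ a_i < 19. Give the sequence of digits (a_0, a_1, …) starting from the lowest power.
(a_0, a_1, …) = (7, 2, 1)

Repeated division by 19 gives the digits low-to-high: 406 = 7 + 2·19^1 + 1·19^2. Digit sequence: (7, 2, 1).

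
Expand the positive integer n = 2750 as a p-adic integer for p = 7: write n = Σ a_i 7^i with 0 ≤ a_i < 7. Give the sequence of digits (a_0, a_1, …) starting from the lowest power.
(a_0, a_1, …) = (6, 0, 0, 1, 1)

Repeated division by 7 gives the digits low-to-high: 2750 = 6 + 1·7^3 + 1·7^4. Digit sequence: (6, 0, 0, 1, 1).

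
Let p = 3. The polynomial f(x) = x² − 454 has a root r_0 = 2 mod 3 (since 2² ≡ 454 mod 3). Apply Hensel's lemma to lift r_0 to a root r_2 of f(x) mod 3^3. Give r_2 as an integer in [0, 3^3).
r_2 = 20 (mod 27)

Hensel's recurrence: r_{i+1} = r_i − f(r_i)·(f′(r_i))^{-1} mod 3^{i+2}, with f′(x) = 2x. Iterate:
  r_0 = 2 (mod 3)
  r_1 = 2 (mod 9)
  r_2 = 20 (mod 27)
Final: r_2 = 20, and one checks f(r_2) ≡ 0 mod 3^3.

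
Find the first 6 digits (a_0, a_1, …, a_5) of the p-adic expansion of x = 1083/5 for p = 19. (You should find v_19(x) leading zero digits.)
(a_0, …, a_5) = (0, 0, 12, 7, 11, 7)

v_19(1083/5) = 2, so a_0 = ... = a_1 = 0. Factor out: x = 19^2 · u with u = 3/5 a unit in ℤ_19. Expand u iteratively via a_{v+i} = u_i mod 19, u_{i+1} = (u_i − a_{v+i})/19:
  u_0 = 3/5;  a_2 = 12;  u_1 = (u_0 − 12)/19 = -3/5
  u_1 = -3/5;  a_3 = 7;  u_2 = (u_1 − 7)/19 = -2/5
  u_2 = -2/5;  a_4 = 11;  u_3 = (u_2 − 11)/19 = -3/5
  u_3 = -3/5;  a_5 = 7;  u_4 = (u_3 − 7)/19 = -2/5
Digits: (0, 0, 12, 7, 11, 7).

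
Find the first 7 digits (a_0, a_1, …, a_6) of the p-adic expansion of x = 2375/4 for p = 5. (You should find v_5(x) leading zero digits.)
(a_0, …, a_6) = (0, 0, 0, 1, 2, 1, 1)

v_5(2375/4) = 3, so a_0 = ... = a_2 = 0. Factor out: x = 5^3 · u with u = 19/4 a unit in ℤ_5. Expand u iteratively via a_{v+i} = u_i mod 5, u_{i+1} = (u_i − a_{v+i})/5:
  u_0 = 19/4;  a_3 = 1;  u_1 = (u_0 − 1)/5 = 3/4
  u_1 = 3/4;  a_4 = 2;  u_2 = (u_1 − 2)/5 = -1/4
  u_2 = -1/4;  a_5 = 1;  u_3 = (u_2 − 1)/5 = -1/4
  u_3 = -1/4;  a_6 = 1;  u_4 = (u_3 − 1)/5 = -1/4
Digits: (0, 0, 0, 1, 2, 1, 1).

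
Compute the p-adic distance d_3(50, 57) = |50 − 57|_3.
d_3(50, 57) = 1

Step 1 — x − y = 50 − 57 = -7. Step 2 — v_3(-7) = 0 (factor: -7 = −(3^0 · 7); the sign does not affect v_p). Step 3 — |x − y|_3 = 3^{0} = 1.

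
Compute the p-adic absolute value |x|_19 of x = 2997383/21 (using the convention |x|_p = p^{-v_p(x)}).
|2997383/21|_19 = 1/130321

Step 1 — compute v_19(x) by factoring powers of 19 out of the numerator and denominator: v_19(2997383/21) = 4. Step 2 — apply |x|_p = p^{-v_p(x)} = 19^{-4} = 1/130321.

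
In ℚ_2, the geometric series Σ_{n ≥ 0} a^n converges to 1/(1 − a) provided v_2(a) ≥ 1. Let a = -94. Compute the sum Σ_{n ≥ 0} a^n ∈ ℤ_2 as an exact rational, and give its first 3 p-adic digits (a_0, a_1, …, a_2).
Σ a^n = 1/(1 − a) = 1/95;  first 3 digits = (1, 1, 1)

v_2(a) = 1 ≥ 1, so the series converges in ℤ_2 to 1/(1 − a) = 1/(1 − (-94)) = 1/95. Expand this rational in ℤ_2: compute digits iteratively via d_i = x_i mod 2, x_{i+1} = (x_i − d_i)/2. The first 3 digits are (1, 1, 1).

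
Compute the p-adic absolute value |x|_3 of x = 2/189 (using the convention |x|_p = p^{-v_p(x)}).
|2/189|_3 = 27

Step 1 — compute v_3(x) by factoring powers of 3 out of the numerator and denominator: v_3(2/189) = -3. Step 2 — apply |x|_p = p^{-v_p(x)} = 3^{3} = 27.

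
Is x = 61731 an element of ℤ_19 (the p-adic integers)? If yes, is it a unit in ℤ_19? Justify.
x ∈ ℤ_19 but not a unit; v_19(x) = 3 > 0

ℤ_19 = {x ∈ ℚ_19 : v_19(x) ≥ 0} and ℤ_19^× = {x ∈ ℤ_19 : v_19(x) = 0}. Here v_19(61731) = v_19(num) − v_19(den) = 3; compare against these criteria.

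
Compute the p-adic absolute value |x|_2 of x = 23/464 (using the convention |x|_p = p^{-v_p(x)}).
|23/464|_2 = 16

Step 1 — compute v_2(x) by factoring powers of 2 out of the numerator and denominator: v_2(23/464) = -4. Step 2 — apply |x|_p = p^{-v_p(x)} = 2^{4} = 16.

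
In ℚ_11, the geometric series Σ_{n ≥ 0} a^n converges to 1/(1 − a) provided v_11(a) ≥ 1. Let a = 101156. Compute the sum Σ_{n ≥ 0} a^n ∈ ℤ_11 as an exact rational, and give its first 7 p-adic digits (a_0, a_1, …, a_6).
Σ a^n = 1/(1 − a) = -1/101155;  first 7 digits = (1, 0, 0, 10, 6, 0, 1)

v_11(a) = 3 ≥ 1, so the series converges in ℤ_11 to 1/(1 − a) = 1/(1 − 101156) = -1/101155. Expand this rational in ℤ_11: compute digits iteratively via d_i = x_i mod 11, x_{i+1} = (x_i − d_i)/11. The first 7 digits are (1, 0, 0, 10, 6, 0, 1).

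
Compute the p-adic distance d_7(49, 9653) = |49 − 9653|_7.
d_7(49, 9653) = 1/2401

Step 1 — x − y = 49 − 9653 = -9604. Step 2 — v_7(-9604) = 4 (factor: -9604 = −(7^4 · 4); the sign does not affect v_p). Step 3 — |x − y|_7 = 7^{-4} = 1/2401.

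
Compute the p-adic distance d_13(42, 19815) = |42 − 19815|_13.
d_13(42, 19815) = 1/2197

Step 1 — x − y = 42 − 19815 = -19773. Step 2 — v_13(-19773) = 3 (factor: -19773 = −(13^3 · 9); the sign does not affect v_p). Step 3 — |x − y|_13 = 13^{-3} = 1/2197.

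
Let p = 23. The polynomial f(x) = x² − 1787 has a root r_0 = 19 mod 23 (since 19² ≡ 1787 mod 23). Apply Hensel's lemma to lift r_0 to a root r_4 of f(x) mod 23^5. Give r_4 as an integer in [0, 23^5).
r_4 = 6384474 (mod 6436343)

Hensel's recurrence: r_{i+1} = r_i − f(r_i)·(f′(r_i))^{-1} mod 23^{i+2}, with f′(x) = 2x. Iterate:
  r_0 = 19 (mod 23)
  r_1 = 502 (mod 529)
  r_2 = 8966 (mod 12167)
  r_3 = 227972 (mod 279841)
  r_4 = 6384474 (mod 6436343)
Final: r_4 = 6384474, and one checks f(r_4) ≡ 0 mod 23^5.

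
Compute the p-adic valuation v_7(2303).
v_7(2303) = 2

v_7(n) is the largest exponent k such that 7^k divides n. Factor out: 2303 = 7^2 · 47. (Sign doesn't affect v_p.) So v_7(2303) = 2.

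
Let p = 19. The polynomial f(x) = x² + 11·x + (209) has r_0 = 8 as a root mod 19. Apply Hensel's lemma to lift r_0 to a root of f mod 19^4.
r_3 = 91702 (mod 130321)

Hensel: r_{i+1} = r_i − f(r_i)·(f′(r_i))^{-1} mod 19^{i+2}, f′(x) = 2x + 11. Iterate:
  r_0 = 8 (mod 19)
  r_1 = 8 (mod 361)
  r_2 = 2535 (mod 6859)
  r_3 = 91702 (mod 130321)
Final: r = 91702 satisfies f(r) ≡ 0 mod 19^4.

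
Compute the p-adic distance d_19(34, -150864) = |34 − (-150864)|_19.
d_19(34, -150864) = 1/6859

Step 1 — x − y = 34 − (-150864) = 150898. Step 2 — v_19(150898) = 3 (factor: 150898 = (19^3 · 22); the sign does not affect v_p). Step 3 — |x − y|_19 = 19^{-3} = 1/6859.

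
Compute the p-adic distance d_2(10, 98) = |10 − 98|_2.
d_2(10, 98) = 1/8

Step 1 — x − y = 10 − 98 = -88. Step 2 — v_2(-88) = 3 (factor: -88 = −(2^3 · 11); the sign does not affect v_p). Step 3 — |x − y|_2 = 2^{-3} = 1/8.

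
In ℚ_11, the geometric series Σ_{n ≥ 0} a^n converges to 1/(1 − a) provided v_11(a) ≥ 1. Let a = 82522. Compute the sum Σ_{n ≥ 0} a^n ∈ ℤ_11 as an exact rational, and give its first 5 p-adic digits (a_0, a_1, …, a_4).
Σ a^n = 1/(1 − a) = -1/82521;  first 5 digits = (1, 0, 0, 7, 5)

v_11(a) = 3 ≥ 1, so the series converges in ℤ_11 to 1/(1 − a) = 1/(1 − 82522) = -1/82521. Expand this rational in ℤ_11: compute digits iteratively via d_i = x_i mod 11, x_{i+1} = (x_i − d_i)/11. The first 5 digits are (1, 0, 0, 7, 5).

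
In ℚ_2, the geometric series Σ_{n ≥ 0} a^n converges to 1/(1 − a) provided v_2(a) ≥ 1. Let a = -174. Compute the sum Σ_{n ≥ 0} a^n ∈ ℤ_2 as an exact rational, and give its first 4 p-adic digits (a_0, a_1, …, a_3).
Σ a^n = 1/(1 − a) = 1/175;  first 4 digits = (1, 1, 1, 1)

v_2(a) = 1 ≥ 1, so the series converges in ℤ_2 to 1/(1 − a) = 1/(1 − (-174)) = 1/175. Expand this rational in ℤ_2: compute digits iteratively via d_i = x_i mod 2, x_{i+1} = (x_i − d_i)/2. The first 4 digits are (1, 1, 1, 1).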